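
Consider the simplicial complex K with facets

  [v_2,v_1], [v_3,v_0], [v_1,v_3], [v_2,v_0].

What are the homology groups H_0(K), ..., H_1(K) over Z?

H_0 = Z,  H_1 = Z.

Order the vertices as v_0 < v_1 < v_2 < v_3. Listing each simplex with vertices in this order, K has dimension 1 with simplices:

  0-simplices (4): [v_0], [v_1], [v_2], [v_3]
  1-simplices (4): [v_0,v_2], [v_0,v_3], [v_1,v_2], [v_1,v_3]

giving chain groups C_0 ≅ Z^4, C_1 ≅ Z^4.

Boundary ∂_1: C_1 → C_0 is given by ∂[p,q] = [q] − [p]. For instance
  ∂[v_0,v_2] = [v_2] − [v_0].
The resulting 4×4 matrix has rank 3, and its Smith normal form has invariant factors (1,1,1).

Now H_k = ker ∂_k / im ∂_{k+1}, so:

  H_0: rank C_0 − rank ∂_1 = 4 − 3 = 1, and the invariant factors of ∂_1 are all 1, so H_0 ≅ Z.
  H_1: rank ker ∂_1 − rank ∂_2 = (4 − 3) − 0 = 1, and there is no ∂_2, so H_1 ≅ Z.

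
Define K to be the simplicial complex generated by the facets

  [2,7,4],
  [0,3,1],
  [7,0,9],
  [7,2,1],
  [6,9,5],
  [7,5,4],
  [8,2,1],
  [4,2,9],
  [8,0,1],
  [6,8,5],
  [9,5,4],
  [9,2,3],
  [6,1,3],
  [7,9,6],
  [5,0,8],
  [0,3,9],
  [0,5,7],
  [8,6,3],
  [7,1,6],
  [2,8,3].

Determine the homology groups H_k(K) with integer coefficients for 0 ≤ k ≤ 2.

Fix the vertex order 0 < 1 < 2 < 3 < 4 < 5 < 6 < 7 < 8 < 9 and write every simplex with vertices in increasing order. Then dim K = 2 and the simplices of K are:

  0-simplices (10): [0], [1], [2], [3], [4], [5], [6], [7], [8], [9]
  1-simplices (30): (30 of them)
  2-simplices (20): (20 of them)

Hence C_0 ≅ Z^10, C_1 ≅ Z^30, C_2 ≅ Z^20.

∂_1: C_1 → C_0 sends each edge [p,q] (with p < q) to q − p. For instance
  ∂[6,8] = [8] − [6].
The resulting 10×30 matrix has rank 9, and its Smith normal form has invariant factors (1,1,1,1,1,1,1,1,1).

Boundary ∂_2: C_2 → C_1 sends each 2-simplex [p,q,r] to [q,r] − [p,r] + [p,q]. For instance
  ∂[2,3,8] = [3,8] − [2,8] + [2,3],
  ∂[6,7,9] = [7,9] − [6,9] + [6,7].
As a 30×20 matrix over Z this has rank 20, with invariant factors (1,1,1,1,1,1,1,1,1,1,1,1,1,1,1,1,1,1,1,2).

Reading off H_k = ker ∂_k / im ∂_{k+1}:

  H_0: rank C_0 − rank ∂_1 = 10 − 9 = 1, and the invariant factors of ∂_1 are all 1, so H_0 = Z.
  H_1: rank ker ∂_1 − rank ∂_2 = (30 − 9) − 20 = 1, and ∂_2 has invariant factor 2 > 1, so H_1 = Z × Z/2.
  H_2: rank ker ∂_2 − rank ∂_3 = (20 − 20) − 0 = 0, and there is no ∂_3, so H_2 = 0.

As a check, the Euler characteristic is 10 − 30 + 20 = 0, which agrees with 1 − 1 + 0 = 0.
(K is a triangulation of the Klein bottle.)

H_0 ≅ Z,  H_1 ≅ Z × Z/2,  H_2 = 0.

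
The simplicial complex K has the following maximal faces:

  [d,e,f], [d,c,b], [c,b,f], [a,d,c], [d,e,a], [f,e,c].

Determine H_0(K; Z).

H_0 ≅ Z.

Take the total order a < b < c < d < e < f on the vertex set. Then K (dimension 2) consists of the simplices:

  0-simplices (6): a, b, c, d, e, f
  1-simplices (12): ac, ad, ae, bc, bd, bf, cd, ce, cf, de, df, ef
  2-simplices (6): acd, ade, bcd, bcf, cef, def

Hence C_0 ≅ Z^6, C_1 ≅ Z^12, C_2 ≅ Z^6.

The boundary map ∂_1: C_1 → C_0 maps an edge to its endpoints' difference, ∂[p,q] = q − p. For instance
  ∂df = f − d.
As a 6×12 matrix over Z this has rank 5, with invariant factors (1,1,1,1,1).

The boundary map ∂_2: C_2 → C_1 sends each 2-simplex [p,q,r] to [q,r] − [p,r] + [p,q]. For instance
  ∂def = ef − df + de,
  ∂acd = cd − ad + ac.
This gives a 12×6 integer matrix of rank 6; reducing to Smith normal form yields diagonal entries (1,1,1,1,1,1).

Now H_k = ker ∂_k / im ∂_{k+1}, so:

  H_0: rank C_0 − rank ∂_1 = 6 − 5 = 1, and the invariant factors of ∂_1 are all 1, so H_0 = Z.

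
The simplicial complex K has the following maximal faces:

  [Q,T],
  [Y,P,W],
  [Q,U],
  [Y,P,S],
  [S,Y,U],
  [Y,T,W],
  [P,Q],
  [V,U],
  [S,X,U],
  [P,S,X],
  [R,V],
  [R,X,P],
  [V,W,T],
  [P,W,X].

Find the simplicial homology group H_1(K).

H_1 = Z^4.

K has 10 vertices, 22 edges, 9 triangles.
rank ∂_1 = 9, rank ∂_2 = 9 ⇒ b_1 = 22 − 9 − 9 = 4; all invariant factors of ∂_2 are 1 so no torsion. So H_1 = Z^4.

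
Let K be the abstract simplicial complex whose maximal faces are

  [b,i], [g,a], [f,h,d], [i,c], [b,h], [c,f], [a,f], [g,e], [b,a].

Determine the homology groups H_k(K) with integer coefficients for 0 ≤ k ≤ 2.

H_0 = Z,  H_1 = Z^2,  H_2 = 0.

Take the total order a < b < c < d < e < f < g < h < i on the vertex set. Then K (dimension 2) consists of the simplices:

  0-simplices (9): a, b, c, d, e, f, g, h, i
  1-simplices (11): ab, af, ag, bh, bi, cf, ci, df, dh, eg, fh
  2-simplices (1): dfh

so the chain groups are C_0 ≅ Z^9, C_1 ≅ Z^11, C_2 ≅ Z^1.

Boundary ∂_1: C_1 → C_0 maps an edge to its endpoints' difference, ∂[p,q] = q − p.
The resulting 9×11 matrix has rank 8, and its Smith normal form has invariant factors (1,1,1,1,1,1,1,1).

∂_2: C_2 → C_1 maps a triangle to the signed sum of its edges. For instance
  ∂dfh = fh − dh + df.
The 11×1 boundary matrix has rank 1 and Smith normal form diag(1).

Now H_k = ker ∂_k / im ∂_{k+1}, so:

  H_0: rank C_0 − rank ∂_1 = 9 − 8 = 1, and the invariant factors of ∂_1 are all 1, so H_0 = Z.
  H_1: rank ker ∂_1 − rank ∂_2 = (11 − 8) − 1 = 2, and the invariant factors of ∂_2 are all 1, so H_1 = Z^2.
  H_2: rank ker ∂_2 − rank ∂_3 = (1 − 1) − 0 = 0, and there is no ∂_3, so H_2 = 0.

As a check, the Euler characteristic is 9 − 11 + 1 = -1, which agrees with 1 − 2 + 0 = -1.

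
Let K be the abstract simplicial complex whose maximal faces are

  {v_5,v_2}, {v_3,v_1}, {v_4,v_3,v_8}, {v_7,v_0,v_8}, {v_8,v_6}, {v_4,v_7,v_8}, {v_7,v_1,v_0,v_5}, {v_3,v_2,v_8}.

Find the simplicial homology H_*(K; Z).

Fix the vertex order v_0 < v_1 < v_2 < v_3 < v_4 < v_5 < v_6 < v_7 < v_8 and write every simplex with vertices in increasing order. Then dim K = 3 and the simplices of K are:

  0-simplices (9): [v_0], [v_1], [v_2], [v_3], [v_4], [v_5], [v_6], [v_7], [v_8]
  1-simplices (17): (17 of them)
  2-simplices (8): [v_0,v_1,v_5], [v_0,v_1,v_7], [v_0,v_5,v_7], [v_0,v_7,v_8], [v_1,v_5,v_7], [v_2,v_3,v_8], [v_3,v_4,v_8], [v_4,v_7,v_8]
  3-simplices (1): [v_0,v_1,v_5,v_7]

giving chain groups C_0 ≅ Z^9, C_1 ≅ Z^17, C_2 ≅ Z^8, C_3 ≅ Z^1.

The boundary map ∂_1: C_1 → C_0 sends each edge [p,q] (with p < q) to q − p. For instance
  ∂[v_2,v_5] = [v_5] − [v_2].
This gives a 9×17 integer matrix of rank 8; reducing to Smith normal form yields diagonal entries (1,1,1,1,1,1,1,1).

The boundary map ∂_2: C_2 → C_1 maps a triangle to the signed sum of its edges. For instance
  ∂[v_0,v_7,v_8] = [v_7,v_8] − [v_0,v_8] + [v_0,v_7],
  ∂[v_0,v_1,v_7] = [v_1,v_7] − [v_0,v_7] + [v_0,v_1].
The 17×8 boundary matrix has rank 7 and Smith normal form diag(1,1,1,1,1,1,1).

∂_3: C_3 → C_2 sends each 3-simplex σ to the alternating sum Σ_i (−1)^i (σ with its i-th vertex removed). For instance
  ∂[v_0,v_1,v_5,v_7] = [v_1,v_5,v_7] − [v_0,v_5,v_7] + [v_0,v_1,v_7] − [v_0,v_1,v_5].
This gives a 8×1 integer matrix of rank 1; reducing to Smith normal form yields diagonal entries (1).

Reading off H_k = ker ∂_k / im ∂_{k+1}:

  H_0: rank C_0 − rank ∂_1 = 9 − 8 = 1, and the invariant factors of ∂_1 are all 1, so H_0 ≅ Z.
  H_1: rank ker ∂_1 − rank ∂_2 = (17 − 8) − 7 = 2, and the invariant factors of ∂_2 are all 1, so H_1 ≅ Z^2.
  H_2: rank ker ∂_2 − rank ∂_3 = (8 − 7) − 1 = 0, and the invariant factors of ∂_3 are all 1, so H_2 ≅ 0.
  H_3: rank ker ∂_3 − rank ∂_4 = (1 − 1) − 0 = 0, and there is no ∂_4, so H_3 ≅ 0.

H_0 = Z,  H_1 = Z^2,  H_2 = 0,  H_3 = 0.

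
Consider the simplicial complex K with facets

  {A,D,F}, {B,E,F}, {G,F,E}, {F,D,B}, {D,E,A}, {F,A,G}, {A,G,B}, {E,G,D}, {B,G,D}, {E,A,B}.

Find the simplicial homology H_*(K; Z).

H_0 ≅ Z,  H_1 ≅ Z/2,  H_2 = 0.

Fix the vertex order A < B < D < E < F < G and write every simplex with vertices in increasing order. Then dim K = 2 and the simplices of K are:

  0-simplices (6): A, B, D, E, F, G
  1-simplices (15): AB, AD, AE, AF, AG, BD, BE, BF, BG, DE, DF, DG, EF, EG, FG
  2-simplices (10): ABE, ABG, ADE, ADF, AFG, BDF, BDG, BEF, DEG, EFG

so the chain groups are C_0 ≅ Z^6, C_1 ≅ Z^15, C_2 ≅ Z^10.

The boundary map ∂_1: C_1 → C_0 is given by ∂[p,q] = [q] − [p].
As a 6×15 matrix over Z this has rank 5, with invariant factors (1,1,1,1,1).

Boundary ∂_2: C_2 → C_1 sends each 2-simplex [p,q,r] to [q,r] − [p,r] + [p,q]. For instance
  ∂ABG = BG − AG + AB,
  ∂ABE = BE − AE + AB.
As a 15×10 matrix over Z this has rank 10, with invariant factors (1,1,1,1,1,1,1,1,1,2).

From H_k ≅ ker(∂_k) / im(∂_{k+1}) we obtain:

  H_0: rank C_0 − rank ∂_1 = 6 − 5 = 1, and the invariant factors of ∂_1 are all 1, so H_0 ≅ Z.
  H_1: rank ker ∂_1 − rank ∂_2 = (15 − 5) − 10 = 0, and ∂_2 has invariant factor 2 > 1, so H_1 ≅ Z/2.
  H_2: rank ker ∂_2 − rank ∂_3 = (10 − 10) − 0 = 0, and there is no ∂_3, so H_2 ≅ 0.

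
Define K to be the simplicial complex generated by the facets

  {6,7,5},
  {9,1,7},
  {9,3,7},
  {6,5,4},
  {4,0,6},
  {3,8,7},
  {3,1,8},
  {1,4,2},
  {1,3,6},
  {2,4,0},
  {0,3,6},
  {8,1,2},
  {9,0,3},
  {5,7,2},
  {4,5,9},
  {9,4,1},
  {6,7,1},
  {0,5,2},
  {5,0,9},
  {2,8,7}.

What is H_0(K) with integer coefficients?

Fix the vertex order 0 < 1 < 2 < 3 < 4 < 5 < 6 < 7 < 8 < 9 and write every simplex with vertices in increasing order. Then dim K = 2 and the simplices of K are:

  0-simplices (10): [0], [1], [2], [3], [4], [5], [6], [7], [8], [9]
  1-simplices (30): (30 of them)
  2-simplices (20): (20 of them)

so the chain groups are C_0 ≅ Z^10, C_1 ≅ Z^30, C_2 ≅ Z^20.

Boundary ∂_1: C_1 → C_0 maps an edge to its endpoints' difference, ∂[p,q] = q − p. For instance
  ∂[5,9] = [9] − [5].
This gives a 10×30 integer matrix of rank 9; reducing to Smith normal form yields diagonal entries (1,1,1,1,1,1,1,1,1).

The boundary map ∂_2: C_2 → C_1 maps a triangle to the signed sum of its edges. For instance
  ∂[0,3,9] = [3,9] − [0,9] + [0,3],
  ∂[0,5,9] = [5,9] − [0,9] + [0,5].
This gives a 30×20 integer matrix of rank 20; reducing to Smith normal form yields diagonal entries (1,1,1,1,1,1,1,1,1,1,1,1,1,1,1,1,1,1,1,2).

From H_k ≅ ker(∂_k) / im(∂_{k+1}) we obtain:

  H_0: rank C_0 − rank ∂_1 = 10 − 9 = 1, and the invariant factors of ∂_1 are all 1, so H_0 = Z.

H_0 ≅ Z.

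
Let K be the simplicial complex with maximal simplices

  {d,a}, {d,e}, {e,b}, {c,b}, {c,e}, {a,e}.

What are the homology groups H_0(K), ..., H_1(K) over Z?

We work with the vertex ordering a < b < c < d < e. The simplices of K, each written with vertices in increasing order, are:

  0-simplices (5): a, b, c, d, e
  1-simplices (6): ad, ae, bc, be, ce, de

so the chain groups are C_0 ≅ Z^5, C_1 ≅ Z^6.

∂_1: C_1 → C_0 is given by ∂[p,q] = [q] − [p]. For instance
  ∂ad = d − a.
This gives a 5×6 integer matrix of rank 4; reducing to Smith normal form yields diagonal entries (1,1,1,1).

From H_k ≅ ker(∂_k) / im(∂_{k+1}) we obtain:

  H_0: rank C_0 − rank ∂_1 = 5 − 4 = 1, and the invariant factors of ∂_1 are all 1, so H_0 ≅ Z.
  H_1: rank ker ∂_1 − rank ∂_2 = (6 − 4) − 0 = 2, and there is no ∂_2, so H_1 ≅ Z^2.

(K is a triangulation of a wedge of 2 circles.)

H_0 = Z,  H_1 = Z^2.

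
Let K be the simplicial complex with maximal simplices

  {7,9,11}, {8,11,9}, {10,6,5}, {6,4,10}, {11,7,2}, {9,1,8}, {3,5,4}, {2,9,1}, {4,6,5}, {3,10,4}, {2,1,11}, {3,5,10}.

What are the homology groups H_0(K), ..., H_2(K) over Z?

H_0 = Z^2,  H_1 = Z,  H_2 = Z.

Order the vertices as 1 < 2 < 3 < 4 < 5 < 6 < 7 < 8 < 9 < 10 < 11. Listing each simplex with vertices in this order, K has dimension 2 with simplices:

  0-simplices (11): [1], [2], [3], [4], [5], [6], [7], [8], [9], [10], [11]
  1-simplices (21): [1,2], [1,8], [1,9], [1,11], [2,7], [2,9], [2,11], [3,4], [3,5], [3,10], [4,5], [4,6], [4,10], [5,6], [5,10], [6,10], [7,9], [7,11], [8,9], [8,11], [9,11]
  2-simplices (12): [1,2,9], [1,2,11], [1,8,9], [2,7,11], [3,4,5], [3,4,10], [3,5,10], [4,5,6], [4,6,10], [5,6,10], [7,9,11], [8,9,11]

giving chain groups C_0 ≅ Z^11, C_1 ≅ Z^21, C_2 ≅ Z^12.

∂_1: C_1 → C_0 maps an edge to its endpoints' difference, ∂[p,q] = q − p.
As a 11×21 matrix over Z this has rank 9, with invariant factors (1,1,1,1,1,1,1,1,1).

∂_2: C_2 → C_1 acts by ∂[p,q,r] = [q,r] − [p,r] + [p,q]. For instance
  ∂[3,5,10] = [5,10] − [3,10] + [3,5],
  ∂[2,7,11] = [7,11] − [2,11] + [2,7].
The resulting 21×12 matrix has rank 11, and its Smith normal form has invariant factors (1,1,1,1,1,1,1,1,1,1,1).

Reading off H_k = ker ∂_k / im ∂_{k+1}:

  H_0: rank C_0 − rank ∂_1 = 11 − 9 = 2, and the invariant factors of ∂_1 are all 1, so H_0 = Z^2.
  H_1: rank ker ∂_1 − rank ∂_2 = (21 − 9) − 11 = 1, and the invariant factors of ∂_2 are all 1, so H_1 = Z.
  H_2: rank ker ∂_2 − rank ∂_3 = (12 − 11) − 0 = 1, and there is no ∂_3, so H_2 = Z.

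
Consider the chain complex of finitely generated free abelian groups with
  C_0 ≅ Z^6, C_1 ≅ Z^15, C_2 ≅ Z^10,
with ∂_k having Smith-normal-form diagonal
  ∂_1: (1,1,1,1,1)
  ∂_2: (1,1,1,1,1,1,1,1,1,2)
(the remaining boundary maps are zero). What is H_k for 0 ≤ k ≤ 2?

H_0 ≅ Z,  H_1 ≅ Z/2,  H_2 = 0.

H_0: b_0 = 6 − 0 − 5 = 1; torsion from ∂_1 factors > 1: none. So H_0 ≅ Z.
H_1: b_1 = 15 − 5 − 10 = 0; torsion from ∂_2 factors > 1: [2]. So H_1 ≅ Z/2.
H_2: b_2 = 10 − 10 − 0 = 0; torsion from ∂_3 factors > 1: none. So H_2 ≅ 0.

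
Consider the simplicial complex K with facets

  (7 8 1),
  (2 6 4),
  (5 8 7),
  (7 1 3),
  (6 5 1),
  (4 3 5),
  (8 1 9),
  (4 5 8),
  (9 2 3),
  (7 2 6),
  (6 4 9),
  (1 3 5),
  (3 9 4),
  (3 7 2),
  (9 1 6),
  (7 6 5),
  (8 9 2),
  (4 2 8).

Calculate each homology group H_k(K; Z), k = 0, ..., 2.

H_0 ≅ Z,  H_1 ≅ Z ⊕ Z/2,  H_2 = 0.

Take the total order 1 < 2 < 3 < 4 < 5 < 6 < 7 < 8 < 9 on the vertex set. Then K (dimension 2) consists of the simplices:

  0-simplices (9): [1], [2], [3], [4], [5], [6], [7], [8], [9]
  1-simplices (27): (27 of them)
  2-simplices (18): [1,3,5], [1,3,7], [1,5,6], [1,6,9], [1,7,8], [1,8,9], [2,3,7], [2,3,9], [2,4,6], [2,4,8], [2,6,7], [2,8,9], [3,4,5], [3,4,9], [4,5,8], [4,6,9], [5,6,7], [5,7,8]

Hence C_0 ≅ Z^9, C_1 ≅ Z^27, C_2 ≅ Z^18.

Boundary ∂_1: C_1 → C_0 maps an edge to its endpoints' difference, ∂[p,q] = q − p. For instance
  ∂[4,6] = [6] − [4].
The resulting 9×27 matrix has rank 8, and its Smith normal form has invariant factors (1,1,1,1,1,1,1,1).

Boundary ∂_2: C_2 → C_1 maps a triangle to the signed sum of its edges. For instance
  ∂[2,8,9] = [8,9] − [2,9] + [2,8],
  ∂[2,3,7] = [3,7] − [2,7] + [2,3].
As a 27×18 matrix over Z this has rank 18, with invariant factors (1,1,1,1,1,1,1,1,1,1,1,1,1,1,1,1,1,2).

From H_k ≅ ker(∂_k) / im(∂_{k+1}) we obtain:

  H_0: rank C_0 − rank ∂_1 = 9 − 8 = 1, and the invariant factors of ∂_1 are all 1, so H_0 ≅ Z.
  H_1: rank ker ∂_1 − rank ∂_2 = (27 − 8) − 18 = 1, and ∂_2 has invariant factor 2 > 1, so H_1 ≅ Z ⊕ Z/2.
  H_2: rank ker ∂_2 − rank ∂_3 = (18 − 18) − 0 = 0, and there is no ∂_3, so H_2 ≅ 0.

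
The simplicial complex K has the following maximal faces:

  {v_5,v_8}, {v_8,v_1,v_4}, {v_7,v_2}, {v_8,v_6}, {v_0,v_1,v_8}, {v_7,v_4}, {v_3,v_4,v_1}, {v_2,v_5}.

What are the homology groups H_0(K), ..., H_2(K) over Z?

H_0 ≅ Z,  H_1 ≅ Z,  H_2 = 0.

Fix the vertex order v_0 < v_1 < v_2 < v_3 < v_4 < v_5 < v_6 < v_7 < v_8 and write every simplex with vertices in increasing order. Then dim K = 2 and the simplices of K are:

  0-simplices (9): [v_0], [v_1], [v_2], [v_3], [v_4], [v_5], [v_6], [v_7], [v_8]
  1-simplices (12): [v_0,v_1], [v_0,v_8], [v_1,v_3], [v_1,v_4], [v_1,v_8], [v_2,v_5], [v_2,v_7], [v_3,v_4], [v_4,v_7], [v_4,v_8], [v_5,v_8], [v_6,v_8]
  2-simplices (3): [v_0,v_1,v_8], [v_1,v_3,v_4], [v_1,v_4,v_8]

Hence C_0 ≅ Z^9, C_1 ≅ Z^12, C_2 ≅ Z^3.

The boundary map ∂_1: C_1 → C_0 sends each edge [p,q] (with p < q) to q − p.
The resulting 9×12 matrix has rank 8, and its Smith normal form has invariant factors (1,1,1,1,1,1,1,1).

The boundary map ∂_2: C_2 → C_1 maps a triangle to the signed sum of its edges. For instance
  ∂[v_1,v_3,v_4] = [v_3,v_4] − [v_1,v_4] + [v_1,v_3],
  ∂[v_1,v_4,v_8] = [v_4,v_8] − [v_1,v_8] + [v_1,v_4].
The resulting 12×3 matrix has rank 3, and its Smith normal form has invariant factors (1,1,1).

Now H_k = ker ∂_k / im ∂_{k+1}, so:

  H_0: rank C_0 − rank ∂_1 = 9 − 8 = 1, and the invariant factors of ∂_1 are all 1, so H_0 = Z.
  H_1: rank ker ∂_1 − rank ∂_2 = (12 − 8) − 3 = 1, and the invariant factors of ∂_2 are all 1, so H_1 = Z.
  H_2: rank ker ∂_2 − rank ∂_3 = (3 − 3) − 0 = 0, and there is no ∂_3, so H_2 = 0.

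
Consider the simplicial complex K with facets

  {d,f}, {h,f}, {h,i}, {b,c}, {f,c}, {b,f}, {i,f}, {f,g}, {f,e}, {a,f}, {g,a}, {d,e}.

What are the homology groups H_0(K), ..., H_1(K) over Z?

H_0 ≅ Z,  H_1 ≅ Z^4.

K has 9 vertices, 12 edges.
rank ∂_0 = 0, rank ∂_1 = 8 ⇒ b_0 = 9 − 0 − 8 = 1; all invariant factors of ∂_1 are 1 so no torsion. So H_0 ≅ Z.
rank ∂_1 = 8, rank ∂_2 = 0 ⇒ b_1 = 12 − 8 − 0 = 4. So H_1 ≅ Z^4.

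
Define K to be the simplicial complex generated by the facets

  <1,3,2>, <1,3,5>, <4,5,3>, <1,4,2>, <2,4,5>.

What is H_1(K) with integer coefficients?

K has 5 vertices, 10 edges, 5 triangles.
rank ∂_1 = 4, rank ∂_2 = 5 ⇒ b_1 = 10 − 4 − 5 = 1; all invariant factors of ∂_2 are 1 so no torsion. So H_1 ≅ Z.

H_1 ≅ Z.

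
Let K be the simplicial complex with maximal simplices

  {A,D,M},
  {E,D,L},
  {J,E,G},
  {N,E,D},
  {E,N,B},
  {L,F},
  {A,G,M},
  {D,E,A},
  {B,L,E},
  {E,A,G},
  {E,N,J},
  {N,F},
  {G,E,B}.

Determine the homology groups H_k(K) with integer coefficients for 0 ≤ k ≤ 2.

Fix the vertex order A < B < D < E < F < G < J < L < M < N and write every simplex with vertices in increasing order. Then dim K = 2 and the simplices of K are:

  0-simplices (10): A, B, D, E, F, G, J, L, M, N
  1-simplices (21): AD, AE, AG, AM, BE, BG, BL, BN, DE, DL, DM, DN, EG, EJ, EL, EN, FL, FN, GJ, GM, JN
  2-simplices (11): ADE, ADM, AEG, AGM, BEG, BEL, BEN, DEL, DEN, EGJ, EJN

so the chain groups are C_0 ≅ Z^10, C_1 ≅ Z^21, C_2 ≅ Z^11.

∂_1: C_1 → C_0 sends each edge [p,q] (with p < q) to q − p. For instance
  ∂BN = N − B.
This gives a 10×21 integer matrix of rank 9; reducing to Smith normal form yields diagonal entries (1,1,1,1,1,1,1,1,1).

∂_2: C_2 → C_1 acts by ∂[p,q,r] = [q,r] − [p,r] + [p,q]. For instance
  ∂EJN = JN − EN + EJ,
  ∂BEL = EL − BL + BE.
As a 21×11 matrix over Z this has rank 11, with invariant factors (1,1,1,1,1,1,1,1,1,1,1).

Computing H_k = (kernel of ∂_k) / (image of ∂_{k+1}):

  H_0: rank C_0 − rank ∂_1 = 10 − 9 = 1, and the invariant factors of ∂_1 are all 1, so H_0 = Z.
  H_1: rank ker ∂_1 − rank ∂_2 = (21 − 9) − 11 = 1, and the invariant factors of ∂_2 are all 1, so H_1 = Z.
  H_2: rank ker ∂_2 − rank ∂_3 = (11 − 11) − 0 = 0, and there is no ∂_3, so H_2 = 0.

H_0 = Z,  H_1 = Z,  H_2 = 0.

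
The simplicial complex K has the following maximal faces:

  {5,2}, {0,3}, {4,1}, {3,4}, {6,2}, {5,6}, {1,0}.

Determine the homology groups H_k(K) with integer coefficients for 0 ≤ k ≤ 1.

Take the total order 0 < 1 < 2 < 3 < 4 < 5 < 6 on the vertex set. Then K (dimension 1) consists of the simplices:

  0-simplices (7): [0], [1], [2], [3], [4], [5], [6]
  1-simplices (7): [0,1], [0,3], [1,4], [2,5], [2,6], [3,4], [5,6]

Hence C_0 ≅ Z^7, C_1 ≅ Z^7.

∂_1: C_1 → C_0 is given by ∂[p,q] = [q] − [p]. For instance
  ∂[2,5] = [5] − [2].
The resulting 7×7 matrix has rank 5, and its Smith normal form has invariant factors (1,1,1,1,1).

Computing H_k = (kernel of ∂_k) / (image of ∂_{k+1}):

  H_0: rank C_0 − rank ∂_1 = 7 − 5 = 2, and the invariant factors of ∂_1 are all 1, so H_0 = Z^2.
  H_1: rank ker ∂_1 − rank ∂_2 = (7 − 5) − 0 = 2, and there is no ∂_2, so H_1 = Z^2.

(K is a triangulation of the disjoint union of the circle S^1 and the circle S^1.)

H_0 ≅ Z^2,  H_1 ≅ Z^2.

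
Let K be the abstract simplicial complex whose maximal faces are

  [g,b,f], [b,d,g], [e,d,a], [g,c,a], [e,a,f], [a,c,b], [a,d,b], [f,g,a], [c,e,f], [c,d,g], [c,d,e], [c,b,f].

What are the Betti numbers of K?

b_0 = 1, b_1 = 0, b_2 = 0.

Take the total order a < b < c < d < e < f < g on the vertex set. Then K (dimension 2) consists of the simplices:

  0-simplices (7): a, b, c, d, e, f, g
  1-simplices (18): ab, ac, ad, ae, af, ag, bc, bd, bf, bg, cd, ce, cf, cg, de, dg, ef, fg
  2-simplices (12): abc, abd, acg, ade, aef, afg, bcf, bdg, bfg, cde, cdg, cef

Hence C_0 ≅ Z^7, C_1 ≅ Z^18, C_2 ≅ Z^12.

∂_1: C_1 → C_0 is given by ∂[p,q] = [q] − [p]. For instance
  ∂ac = c − a.
The 7×18 boundary matrix has rank 6 and Smith normal form diag(1,1,1,1,1,1).

Boundary ∂_2: C_2 → C_1 acts by ∂[p,q,r] = [q,r] − [p,r] + [p,q]. For instance
  ∂ade = de − ae + ad,
  ∂bdg = dg − bg + bd.
As a 18×12 matrix over Z this has rank 12, with invariant factors (1,1,1,1,1,1,1,1,1,1,1,2).

Computing H_k = (kernel of ∂_k) / (image of ∂_{k+1}):

  H_0: rank C_0 − rank ∂_1 = 7 − 6 = 1, and the invariant factors of ∂_1 are all 1, so H_0 = Z.
  H_1: rank ker ∂_1 − rank ∂_2 = (18 − 6) − 12 = 0, and ∂_2 has invariant factor 2 > 1, so H_1 = Z/2.
  H_2: rank ker ∂_2 − rank ∂_3 = (12 − 12) − 0 = 0, and there is no ∂_3, so H_2 = 0.

Hence the Betti numbers are b_0 = 1, b_1 = 0, b_2 = 0.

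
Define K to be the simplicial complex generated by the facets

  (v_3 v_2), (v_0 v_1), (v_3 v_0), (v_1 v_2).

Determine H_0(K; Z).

K has 4 vertices, 4 edges.
rank ∂_0 = 0, rank ∂_1 = 3 ⇒ b_0 = 4 − 0 − 3 = 1; all invariant factors of ∂_1 are 1 so no torsion. So H_0 ≅ Z.

H_0 ≅ Z.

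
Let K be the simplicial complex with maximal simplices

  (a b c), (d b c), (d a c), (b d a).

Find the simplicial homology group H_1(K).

H_1 = 0.

We work with the vertex ordering a < b < c < d. The simplices of K, each written with vertices in increasing order, are:

  0-simplices (4): a, b, c, d
  1-simplices (6): ab, ac, ad, bc, bd, cd
  2-simplices (4): abc, abd, acd, bcd

so the chain groups are C_0 ≅ Z^4, C_1 ≅ Z^6, C_2 ≅ Z^4.

∂_1: C_1 → C_0 maps an edge to its endpoints' difference, ∂[p,q] = q − p.
The 4×6 boundary matrix has rank 3 and Smith normal form diag(1,1,1).

Boundary ∂_2: C_2 → C_1 sends each 2-simplex [p,q,r] to [q,r] − [p,r] + [p,q]. For instance
  ∂acd = cd − ad + ac,
  ∂bcd = cd − bd + bc.
The 6×4 boundary matrix has rank 3 and Smith normal form diag(1,1,1).

Computing H_k = (kernel of ∂_k) / (image of ∂_{k+1}):

  H_1: rank ker ∂_1 − rank ∂_2 = (6 − 3) − 3 = 0, and the invariant factors of ∂_2 are all 1, so H_1 ≅ 0.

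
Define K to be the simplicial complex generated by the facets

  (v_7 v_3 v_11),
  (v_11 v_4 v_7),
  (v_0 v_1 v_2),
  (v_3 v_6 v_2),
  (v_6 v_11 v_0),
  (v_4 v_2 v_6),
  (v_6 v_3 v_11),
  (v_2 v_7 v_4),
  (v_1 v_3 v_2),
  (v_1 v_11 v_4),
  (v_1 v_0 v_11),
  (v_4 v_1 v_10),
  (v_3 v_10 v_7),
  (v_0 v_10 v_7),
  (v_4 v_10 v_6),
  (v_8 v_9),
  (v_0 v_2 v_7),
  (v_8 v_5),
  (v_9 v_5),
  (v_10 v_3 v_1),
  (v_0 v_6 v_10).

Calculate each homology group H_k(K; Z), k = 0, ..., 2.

We work with the vertex ordering v_0 < v_1 < v_2 < v_3 < v_4 < v_5 < v_6 < v_7 < v_8 < v_9 < v_10 < v_11. The simplices of K, each written with vertices in increasing order, are:

  0-simplices (12): [v_0], [v_1], [v_2], [v_3], [v_4], [v_5], [v_6], [v_7], [v_8], [v_9], [v_10], [v_11]
  1-simplices (30): (30 of them)
  2-simplices (18): (18 of them)

giving chain groups C_0 ≅ Z^12, C_1 ≅ Z^30, C_2 ≅ Z^18.

∂_1: C_1 → C_0 is given by ∂[p,q] = [q] − [p].
This gives a 12×30 integer matrix of rank 10; reducing to Smith normal form yields diagonal entries (1,1,1,1,1,1,1,1,1,1).

Boundary ∂_2: C_2 → C_1 sends each 2-simplex [p,q,r] to [q,r] − [p,r] + [p,q]. For instance
  ∂[v_2,v_3,v_6] = [v_3,v_6] − [v_2,v_6] + [v_2,v_3],
  ∂[v_4,v_6,v_10] = [v_6,v_10] − [v_4,v_10] + [v_4,v_6].
As a 30×18 matrix over Z this has rank 17, with invariant factors (1,1,1,1,1,1,1,1,1,1,1,1,1,1,1,1,1).

Now H_k = ker ∂_k / im ∂_{k+1}, so:

  H_0: rank C_0 − rank ∂_1 = 12 − 10 = 2, and the invariant factors of ∂_1 are all 1, so H_0 ≅ Z^2.
  H_1: rank ker ∂_1 − rank ∂_2 = (30 − 10) − 17 = 3, and the invariant factors of ∂_2 are all 1, so H_1 ≅ Z^3.
  H_2: rank ker ∂_2 − rank ∂_3 = (18 − 17) − 0 = 1, and there is no ∂_3, so H_2 ≅ Z.

H_0 ≅ Z^2,  H_1 ≅ Z^3,  H_2 ≅ Z.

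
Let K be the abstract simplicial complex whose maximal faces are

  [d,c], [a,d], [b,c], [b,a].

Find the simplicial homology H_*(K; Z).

Fix the vertex order a < b < c < d and write every simplex with vertices in increasing order. Then dim K = 1 and the simplices of K are:

  0-simplices (4): a, b, c, d
  1-simplices (4): ab, ad, bc, cd

Hence C_0 ≅ Z^4, C_1 ≅ Z^4.

Boundary ∂_1: C_1 → C_0 sends each edge [p,q] (with p < q) to q − p. For instance
  ∂ab = b − a.
The 4×4 boundary matrix has rank 3 and Smith normal form diag(1,1,1).

From H_k ≅ ker(∂_k) / im(∂_{k+1}) we obtain:

  H_0: rank C_0 − rank ∂_1 = 4 − 3 = 1, and the invariant factors of ∂_1 are all 1, so H_0 ≅ Z.
  H_1: rank ker ∂_1 − rank ∂_2 = (4 − 3) − 0 = 1, and there is no ∂_2, so H_1 ≅ Z.

(K is a triangulation of the circle S^1.)

H_0 ≅ Z,  H_1 ≅ Z.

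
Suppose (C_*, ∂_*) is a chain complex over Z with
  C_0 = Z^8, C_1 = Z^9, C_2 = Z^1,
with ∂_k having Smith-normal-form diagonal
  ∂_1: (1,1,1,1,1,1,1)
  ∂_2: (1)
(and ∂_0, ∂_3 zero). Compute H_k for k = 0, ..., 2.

H_0 ≅ Z,  H_1 ≅ Z,  H_2 = 0.

H_0: b_0 = 8 − 0 − 7 = 1; torsion from ∂_1 factors > 1: none. So H_0 ≅ Z.
H_1: b_1 = 9 − 7 − 1 = 1; torsion from ∂_2 factors > 1: none. So H_1 ≅ Z.
H_2: b_2 = 1 − 1 − 0 = 0; torsion from ∂_3 factors > 1: none. So H_2 ≅ 0.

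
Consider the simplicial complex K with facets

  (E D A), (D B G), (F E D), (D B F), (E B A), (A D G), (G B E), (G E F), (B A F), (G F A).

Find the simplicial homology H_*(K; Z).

H_0 ≅ Z,  H_1 ≅ Z_2,  H_2 = 0.

Order the vertices as A < B < D < E < F < G. Listing each simplex with vertices in this order, K has dimension 2 with simplices:

  0-simplices (6): A, B, D, E, F, G
  1-simplices (15): AB, AD, AE, AF, AG, BD, BE, BF, BG, DE, DF, DG, EF, EG, FG
  2-simplices (10): ABE, ABF, ADE, ADG, AFG, BDF, BDG, BEG, DEF, EFG

Hence C_0 ≅ Z^6, C_1 ≅ Z^15, C_2 ≅ Z^10.

∂_1: C_1 → C_0 is given by ∂[p,q] = [q] − [p]. For instance
  ∂AB = B − A.
This gives a 6×15 integer matrix of rank 5; reducing to Smith normal form yields diagonal entries (1,1,1,1,1).

The boundary map ∂_2: C_2 → C_1 sends each 2-simplex [p,q,r] to [q,r] − [p,r] + [p,q]. For instance
  ∂EFG = FG − EG + EF,
  ∂ABF = BF − AF + AB.
As a 15×10 matrix over Z this has rank 10, with invariant factors (1,1,1,1,1,1,1,1,1,2).

Now H_k = ker ∂_k / im ∂_{k+1}, so:

  H_0: rank C_0 − rank ∂_1 = 6 − 5 = 1, and the invariant factors of ∂_1 are all 1, so H_0 ≅ Z.
  H_1: rank ker ∂_1 − rank ∂_2 = (15 − 5) − 10 = 0, and ∂_2 has invariant factor 2 > 1, so H_1 ≅ Z_2.
  H_2: rank ker ∂_2 − rank ∂_3 = (10 − 10) − 0 = 0, and there is no ∂_3, so H_2 ≅ 0.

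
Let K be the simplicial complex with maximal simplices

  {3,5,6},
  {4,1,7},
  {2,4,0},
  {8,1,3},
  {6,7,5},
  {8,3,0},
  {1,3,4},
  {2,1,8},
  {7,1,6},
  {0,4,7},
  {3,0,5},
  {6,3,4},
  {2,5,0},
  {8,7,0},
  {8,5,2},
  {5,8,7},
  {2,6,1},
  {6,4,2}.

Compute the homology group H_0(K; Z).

H_0 ≅ Z.

K has 9 vertices, 27 edges, 18 triangles.
rank ∂_0 = 0, rank ∂_1 = 8 ⇒ b_0 = 9 − 0 − 8 = 1; all invariant factors of ∂_1 are 1 so no torsion. So H_0 = Z.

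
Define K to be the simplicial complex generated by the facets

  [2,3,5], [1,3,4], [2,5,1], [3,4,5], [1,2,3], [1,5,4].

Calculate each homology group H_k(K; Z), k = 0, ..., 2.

H_0 ≅ Z,  H_1 = 0,  H_2 ≅ Z.

K has 5 vertices, 9 edges, 6 triangles.
rank ∂_0 = 0, rank ∂_1 = 4 ⇒ b_0 = 5 − 0 − 4 = 1; all invariant factors of ∂_1 are 1 so no torsion. So H_0 ≅ Z.
rank ∂_1 = 4, rank ∂_2 = 5 ⇒ b_1 = 9 − 4 − 5 = 0; all invariant factors of ∂_2 are 1 so no torsion. So H_1 ≅ 0.
rank ∂_2 = 5, rank ∂_3 = 0 ⇒ b_2 = 6 − 5 − 0 = 1. So H_2 ≅ Z.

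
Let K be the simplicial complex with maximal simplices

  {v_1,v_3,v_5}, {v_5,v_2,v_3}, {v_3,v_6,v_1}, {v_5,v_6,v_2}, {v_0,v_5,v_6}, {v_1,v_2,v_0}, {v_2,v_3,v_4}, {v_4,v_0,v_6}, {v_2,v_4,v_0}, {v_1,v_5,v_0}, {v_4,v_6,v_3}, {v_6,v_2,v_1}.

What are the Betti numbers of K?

b_0 = 1, b_1 = 0, b_2 = 0.

Order the vertices as v_0 < v_1 < v_2 < v_3 < v_4 < v_5 < v_6. Listing each simplex with vertices in this order, K has dimension 2 with simplices:

  0-simplices (7): [v_0], [v_1], [v_2], [v_3], [v_4], [v_5], [v_6]
  1-simplices (18): (18 of them)
  2-simplices (12): (12 of them)

giving chain groups C_0 ≅ Z^7, C_1 ≅ Z^18, C_2 ≅ Z^12.

The boundary map ∂_1: C_1 → C_0 sends each edge [p,q] (with p < q) to q − p.
This gives a 7×18 integer matrix of rank 6; reducing to Smith normal form yields diagonal entries (1,1,1,1,1,1).

The boundary map ∂_2: C_2 → C_1 maps a triangle to the signed sum of its edges. For instance
  ∂[v_1,v_3,v_5] = [v_3,v_5] − [v_1,v_5] + [v_1,v_3],
  ∂[v_1,v_3,v_6] = [v_3,v_6] − [v_1,v_6] + [v_1,v_3].
As a 18×12 matrix over Z this has rank 12, with invariant factors (1,1,1,1,1,1,1,1,1,1,1,2).

Computing H_k = (kernel of ∂_k) / (image of ∂_{k+1}):

  H_0: rank C_0 − rank ∂_1 = 7 − 6 = 1, and the invariant factors of ∂_1 are all 1, so H_0 ≅ Z.
  H_1: rank ker ∂_1 − rank ∂_2 = (18 − 6) − 12 = 0, and ∂_2 has invariant factor 2 > 1, so H_1 ≅ Z_2.
  H_2: rank ker ∂_2 − rank ∂_3 = (12 − 12) − 0 = 0, and there is no ∂_3, so H_2 ≅ 0.

(K is a triangulation of the real projective plane RP^2.)

Hence the Betti numbers are b_0 = 1, b_1 = 0, b_2 = 0.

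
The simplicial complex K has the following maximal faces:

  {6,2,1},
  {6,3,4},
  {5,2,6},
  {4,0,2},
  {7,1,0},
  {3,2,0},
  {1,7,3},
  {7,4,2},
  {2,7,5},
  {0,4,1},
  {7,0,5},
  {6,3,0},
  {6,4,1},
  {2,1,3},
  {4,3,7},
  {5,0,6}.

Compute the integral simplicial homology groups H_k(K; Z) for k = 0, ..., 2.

Order the vertices as 0 < 1 < 2 < 3 < 4 < 5 < 6 < 7. Listing each simplex with vertices in this order, K has dimension 2 with simplices:

  0-simplices (8): [0], [1], [2], [3], [4], [5], [6], [7]
  1-simplices (24): (24 of them)
  2-simplices (16): [0,1,4], [0,1,7], [0,2,3], [0,2,4], [0,3,6], [0,5,6], [0,5,7], [1,2,3], [1,2,6], [1,3,7], [1,4,6], [2,4,7], [2,5,6], [2,5,7], [3,4,6], [3,4,7]

Hence C_0 ≅ Z^8, C_1 ≅ Z^24, C_2 ≅ Z^16.

∂_1: C_1 → C_0 is given by ∂[p,q] = [q] − [p]. For instance
  ∂[1,7] = [7] − [1].
The 8×24 boundary matrix has rank 7 and Smith normal form diag(1,1,1,1,1,1,1).

∂_2: C_2 → C_1 maps a triangle to the signed sum of its edges. For instance
  ∂[0,5,7] = [5,7] − [0,7] + [0,5],
  ∂[0,1,7] = [1,7] − [0,7] + [0,1].
As a 24×16 matrix over Z this has rank 15, with invariant factors (1,1,1,1,1,1,1,1,1,1,1,1,1,1,1).

Now H_k = ker ∂_k / im ∂_{k+1}, so:

  H_0: rank C_0 − rank ∂_1 = 8 − 7 = 1, and the invariant factors of ∂_1 are all 1, so H_0 = Z.
  H_1: rank ker ∂_1 − rank ∂_2 = (24 − 7) − 15 = 2, and the invariant factors of ∂_2 are all 1, so H_1 = Z^2.
  H_2: rank ker ∂_2 − rank ∂_3 = (16 − 15) − 0 = 1, and there is no ∂_3, so H_2 = Z.

H_0 ≅ Z,  H_1 ≅ Z^2,  H_2 ≅ Z.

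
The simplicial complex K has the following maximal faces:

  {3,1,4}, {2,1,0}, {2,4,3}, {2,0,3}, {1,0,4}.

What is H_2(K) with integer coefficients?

Take the total order 0 < 1 < 2 < 3 < 4 on the vertex set. Then K (dimension 2) consists of the simplices:

  0-simplices (5): [0], [1], [2], [3], [4]
  1-simplices (10): [0,1], [0,2], [0,3], [0,4], [1,2], [1,3], [1,4], [2,3], [2,4], [3,4]
  2-simplices (5): [0,1,2], [0,1,4], [0,2,3], [1,3,4], [2,3,4]

so the chain groups are C_0 ≅ Z^5, C_1 ≅ Z^10, C_2 ≅ Z^5.

∂_1: C_1 → C_0 maps an edge to its endpoints' difference, ∂[p,q] = q − p. For instance
  ∂[1,2] = [2] − [1].
This gives a 5×10 integer matrix of rank 4; reducing to Smith normal form yields diagonal entries (1,1,1,1).

∂_2: C_2 → C_1 sends each 2-simplex [p,q,r] to [q,r] − [p,r] + [p,q]. For instance
  ∂[0,1,4] = [1,4] − [0,4] + [0,1],
  ∂[2,3,4] = [3,4] − [2,4] + [2,3].
This gives a 10×5 integer matrix of rank 5; reducing to Smith normal form yields diagonal entries (1,1,1,1,1).

From H_k ≅ ker(∂_k) / im(∂_{k+1}) we obtain:

  H_2: rank ker ∂_2 − rank ∂_3 = (5 − 5) − 0 = 0, and there is no ∂_3, so H_2 ≅ 0.

H_2 = 0.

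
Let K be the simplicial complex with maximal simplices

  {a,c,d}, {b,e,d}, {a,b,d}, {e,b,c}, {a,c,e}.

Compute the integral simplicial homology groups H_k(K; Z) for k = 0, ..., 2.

Fix the vertex order a < b < c < d < e and write every simplex with vertices in increasing order. Then dim K = 2 and the simplices of K are:

  0-simplices (5): a, b, c, d, e
  1-simplices (10): ab, ac, ad, ae, bc, bd, be, cd, ce, de
  2-simplices (5): abd, acd, ace, bce, bde

so the chain groups are C_0 ≅ Z^5, C_1 ≅ Z^10, C_2 ≅ Z^5.

Boundary ∂_1: C_1 → C_0 is given by ∂[p,q] = [q] − [p]. For instance
  ∂ae = e − a.
The resulting 5×10 matrix has rank 4, and its Smith normal form has invariant factors (1,1,1,1).

The boundary map ∂_2: C_2 → C_1 maps a triangle to the signed sum of its edges. For instance
  ∂bce = ce − be + bc,
  ∂bde = de − be + bd.
The resulting 10×5 matrix has rank 5, and its Smith normal form has invariant factors (1,1,1,1,1).

Computing H_k = (kernel of ∂_k) / (image of ∂_{k+1}):

  H_0: rank C_0 − rank ∂_1 = 5 − 4 = 1, and the invariant factors of ∂_1 are all 1, so H_0 = Z.
  H_1: rank ker ∂_1 − rank ∂_2 = (10 − 4) − 5 = 1, and the invariant factors of ∂_2 are all 1, so H_1 = Z.
  H_2: rank ker ∂_2 − rank ∂_3 = (5 − 5) − 0 = 0, and there is no ∂_3, so H_2 = 0.

As a check, the Euler characteristic is 5 − 10 + 5 = 0, which agrees with 1 − 1 + 0 = 0.

H_0 = Z,  H_1 = Z,  H_2 = 0.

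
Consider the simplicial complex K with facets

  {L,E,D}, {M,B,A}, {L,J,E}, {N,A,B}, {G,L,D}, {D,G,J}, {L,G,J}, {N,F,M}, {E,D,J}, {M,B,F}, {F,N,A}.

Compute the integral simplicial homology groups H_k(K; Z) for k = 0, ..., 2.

H_0 ≅ Z^2,  H_1 ≅ Z,  H_2 ≅ Z.

Fix the vertex order A < B < D < E < F < G < J < L < M < N and write every simplex with vertices in increasing order. Then dim K = 2 and the simplices of K are:

  0-simplices (10): A, B, D, E, F, G, J, L, M, N
  1-simplices (19): AB, AF, AM, AN, BF, BM, BN, DE, DG, DJ, DL, EJ, EL, FM, FN, GJ, GL, JL, MN
  2-simplices (11): ABM, ABN, AFN, BFM, DEJ, DEL, DGJ, DGL, EJL, FMN, GJL

Hence C_0 ≅ Z^10, C_1 ≅ Z^19, C_2 ≅ Z^11.

∂_1: C_1 → C_0 sends each edge [p,q] (with p < q) to q − p.
This gives a 10×19 integer matrix of rank 8; reducing to Smith normal form yields diagonal entries (1,1,1,1,1,1,1,1).

The boundary map ∂_2: C_2 → C_1 acts by ∂[p,q,r] = [q,r] − [p,r] + [p,q]. For instance
  ∂DEJ = EJ − DJ + DE,
  ∂GJL = JL − GL + GJ.
The resulting 19×11 matrix has rank 10, and its Smith normal form has invariant factors (1,1,1,1,1,1,1,1,1,1).

Computing H_k = (kernel of ∂_k) / (image of ∂_{k+1}):

  H_0: rank C_0 − rank ∂_1 = 10 − 8 = 2, and the invariant factors of ∂_1 are all 1, so H_0 ≅ Z^2.
  H_1: rank ker ∂_1 − rank ∂_2 = (19 − 8) − 10 = 1, and the invariant factors of ∂_2 are all 1, so H_1 ≅ Z.
  H_2: rank ker ∂_2 − rank ∂_3 = (11 − 10) − 0 = 1, and there is no ∂_3, so H_2 ≅ Z.

As a check, the Euler characteristic is 10 − 19 + 11 = 2, which agrees with 2 − 1 + 1 = 2.
(K is a triangulation of the disjoint union of the Möbius band and the 2-sphere S^2.)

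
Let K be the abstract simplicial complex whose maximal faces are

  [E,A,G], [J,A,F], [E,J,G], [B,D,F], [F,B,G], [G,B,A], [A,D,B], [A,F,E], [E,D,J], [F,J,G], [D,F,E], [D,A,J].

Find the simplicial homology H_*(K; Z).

We work with the vertex ordering A < B < D < E < F < G < J. The simplices of K, each written with vertices in increasing order, are:

  0-simplices (7): A, B, D, E, F, G, J
  1-simplices (18): AB, AD, AE, AF, AG, AJ, BD, BF, BG, DE, DF, DJ, EF, EG, EJ, FG, FJ, GJ
  2-simplices (12): ABD, ABG, ADJ, AEF, AEG, AFJ, BDF, BFG, DEF, DEJ, EGJ, FGJ

so the chain groups are C_0 ≅ Z^7, C_1 ≅ Z^18, C_2 ≅ Z^12.

∂_1: C_1 → C_0 maps an edge to its endpoints' difference, ∂[p,q] = q − p. For instance
  ∂AD = D − A.
The 7×18 boundary matrix has rank 6 and Smith normal form diag(1,1,1,1,1,1).

Boundary ∂_2: C_2 → C_1 sends each 2-simplex [p,q,r] to [q,r] − [p,r] + [p,q]. For instance
  ∂EGJ = GJ − EJ + EG,
  ∂BFG = FG − BG + BF.
As a 18×12 matrix over Z this has rank 12, with invariant factors (1,1,1,1,1,1,1,1,1,1,1,2).

Now H_k = ker ∂_k / im ∂_{k+1}, so:

  H_0: rank C_0 − rank ∂_1 = 7 − 6 = 1, and the invariant factors of ∂_1 are all 1, so H_0 = Z.
  H_1: rank ker ∂_1 − rank ∂_2 = (18 − 6) − 12 = 0, and ∂_2 has invariant factor 2 > 1, so H_1 = Z_2.
  H_2: rank ker ∂_2 − rank ∂_3 = (12 − 12) − 0 = 0, and there is no ∂_3, so H_2 = 0.

(K is a triangulation of the real projective plane RP^2.)

H_0 ≅ Z,  H_1 ≅ Z_2,  H_2 = 0.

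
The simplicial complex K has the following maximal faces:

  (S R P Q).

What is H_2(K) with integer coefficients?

H_2 = 0.

K has 4 vertices, 6 edges, 4 triangles, 1 3-simplex.
rank ∂_2 = 3, rank ∂_3 = 1 ⇒ b_2 = 4 − 3 − 1 = 0; all invariant factors of ∂_3 are 1 so no torsion. So H_2 ≅ 0.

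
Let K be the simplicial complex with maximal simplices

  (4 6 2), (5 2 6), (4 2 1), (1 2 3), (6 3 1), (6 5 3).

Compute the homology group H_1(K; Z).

H_1 = Z.

Take the total order 1 < 2 < 3 < 4 < 5 < 6 on the vertex set. Then K (dimension 2) consists of the simplices:

  0-simplices (6): [1], [2], [3], [4], [5], [6]
  1-simplices (12): [1,2], [1,3], [1,4], [1,6], [2,3], [2,4], [2,5], [2,6], [3,5], [3,6], [4,6], [5,6]
  2-simplices (6): [1,2,3], [1,2,4], [1,3,6], [2,4,6], [2,5,6], [3,5,6]

so the chain groups are C_0 ≅ Z^6, C_1 ≅ Z^12, C_2 ≅ Z^6.

The boundary map ∂_1: C_1 → C_0 sends each edge [p,q] (with p < q) to q − p.
As a 6×12 matrix over Z this has rank 5, with invariant factors (1,1,1,1,1).

The boundary map ∂_2: C_2 → C_1 maps a triangle to the signed sum of its edges. For instance
  ∂[1,3,6] = [3,6] − [1,6] + [1,3],
  ∂[3,5,6] = [5,6] − [3,6] + [3,5].
The resulting 12×6 matrix has rank 6, and its Smith normal form has invariant factors (1,1,1,1,1,1).

Reading off H_k = ker ∂_k / im ∂_{k+1}:

  H_1: rank ker ∂_1 − rank ∂_2 = (12 − 5) − 6 = 1, and the invariant factors of ∂_2 are all 1, so H_1 ≅ Z.

(K is a triangulation of the cylinder S^1 x I.)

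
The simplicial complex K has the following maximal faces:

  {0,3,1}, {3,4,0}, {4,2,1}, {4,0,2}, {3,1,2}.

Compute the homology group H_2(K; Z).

H_2 ≅ 0.

Fix the vertex order 0 < 1 < 2 < 3 < 4 and write every simplex with vertices in increasing order. Then dim K = 2 and the simplices of K are:

  0-simplices (5): [0], [1], [2], [3], [4]
  1-simplices (10): [0,1], [0,2], [0,3], [0,4], [1,2], [1,3], [1,4], [2,3], [2,4], [3,4]
  2-simplices (5): [0,1,3], [0,2,4], [0,3,4], [1,2,3], [1,2,4]

giving chain groups C_0 ≅ Z^5, C_1 ≅ Z^10, C_2 ≅ Z^5.

The boundary map ∂_1: C_1 → C_0 sends each edge [p,q] (with p < q) to q − p. For instance
  ∂[1,3] = [3] − [1].
This gives a 5×10 integer matrix of rank 4; reducing to Smith normal form yields diagonal entries (1,1,1,1).

∂_2: C_2 → C_1 maps a triangle to the signed sum of its edges. For instance
  ∂[1,2,3] = [2,3] − [1,3] + [1,2],
  ∂[1,2,4] = [2,4] − [1,4] + [1,2].
The resulting 10×5 matrix has rank 5, and its Smith normal form has invariant factors (1,1,1,1,1).

Computing H_k = (kernel of ∂_k) / (image of ∂_{k+1}):

  H_2: rank ker ∂_2 − rank ∂_3 = (5 − 5) − 0 = 0, and there is no ∂_3, so H_2 = 0.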